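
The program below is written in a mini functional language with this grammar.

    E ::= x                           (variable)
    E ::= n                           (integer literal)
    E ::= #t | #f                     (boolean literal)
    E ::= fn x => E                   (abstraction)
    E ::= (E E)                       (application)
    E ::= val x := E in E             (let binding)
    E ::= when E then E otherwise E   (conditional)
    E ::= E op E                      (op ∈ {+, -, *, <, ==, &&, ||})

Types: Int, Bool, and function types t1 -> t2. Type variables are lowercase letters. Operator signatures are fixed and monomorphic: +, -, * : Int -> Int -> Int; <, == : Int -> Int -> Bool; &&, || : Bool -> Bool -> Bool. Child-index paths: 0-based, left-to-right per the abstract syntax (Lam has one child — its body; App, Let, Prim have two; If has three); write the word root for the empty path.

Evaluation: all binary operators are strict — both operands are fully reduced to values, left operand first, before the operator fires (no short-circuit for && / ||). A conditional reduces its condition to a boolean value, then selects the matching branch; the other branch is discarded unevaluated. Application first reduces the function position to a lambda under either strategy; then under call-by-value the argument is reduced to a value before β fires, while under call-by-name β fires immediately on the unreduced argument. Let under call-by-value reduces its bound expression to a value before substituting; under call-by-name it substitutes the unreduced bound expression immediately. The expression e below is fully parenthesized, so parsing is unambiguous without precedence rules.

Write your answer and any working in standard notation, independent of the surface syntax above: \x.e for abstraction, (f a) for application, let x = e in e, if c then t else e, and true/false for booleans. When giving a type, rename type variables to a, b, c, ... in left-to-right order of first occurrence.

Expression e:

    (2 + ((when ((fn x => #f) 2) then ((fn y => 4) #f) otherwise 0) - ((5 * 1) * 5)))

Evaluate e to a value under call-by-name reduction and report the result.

Working:
step 0: (2 + ((if ((\x.false) 2) then ((\y.4) false) else 0) - ((5 * 1) * 5)))
step 1: [beta@1.0.0] (2 + ((if false then ((\y.4) false) else 0) - ((5 * 1) * 5)))
step 2: [if@1.0] (2 + (0 - ((5 * 1) * 5)))
step 3: [delta@1.1.0] (2 + (0 - (5 * 5)))
step 4: [delta@1.1] (2 + (0 - 25))
step 5: [delta@1] (2 + -25)
step 6: [delta@root] -23

Answer: -23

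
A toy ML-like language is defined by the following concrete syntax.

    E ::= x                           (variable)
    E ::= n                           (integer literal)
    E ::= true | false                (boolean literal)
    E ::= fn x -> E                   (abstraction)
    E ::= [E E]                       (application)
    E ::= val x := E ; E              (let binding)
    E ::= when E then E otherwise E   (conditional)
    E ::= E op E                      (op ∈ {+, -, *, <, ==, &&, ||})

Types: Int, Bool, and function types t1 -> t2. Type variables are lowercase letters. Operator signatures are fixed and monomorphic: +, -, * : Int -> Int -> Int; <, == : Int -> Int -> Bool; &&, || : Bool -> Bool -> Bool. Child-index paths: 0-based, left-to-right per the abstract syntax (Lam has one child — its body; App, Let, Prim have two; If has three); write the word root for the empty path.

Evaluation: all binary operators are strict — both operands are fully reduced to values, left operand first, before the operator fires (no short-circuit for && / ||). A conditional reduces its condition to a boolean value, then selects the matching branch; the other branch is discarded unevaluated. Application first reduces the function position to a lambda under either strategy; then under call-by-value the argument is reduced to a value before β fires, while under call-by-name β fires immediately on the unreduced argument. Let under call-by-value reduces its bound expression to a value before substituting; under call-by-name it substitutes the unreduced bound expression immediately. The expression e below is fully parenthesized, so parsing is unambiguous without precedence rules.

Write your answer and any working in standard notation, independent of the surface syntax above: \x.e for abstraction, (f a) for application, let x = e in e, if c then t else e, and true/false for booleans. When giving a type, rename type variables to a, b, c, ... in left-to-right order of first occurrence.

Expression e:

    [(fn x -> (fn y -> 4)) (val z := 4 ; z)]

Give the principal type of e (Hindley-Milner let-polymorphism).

Answer: a -> Int

Trace:
\y._ : b -> Int
\x._ : a -> b -> Int
let z : Int
z : Int
  unify a -> b -> Int ~ Int -> c
  unify a ~ Int
  unify b -> Int ~ c
_ _ : b -> Int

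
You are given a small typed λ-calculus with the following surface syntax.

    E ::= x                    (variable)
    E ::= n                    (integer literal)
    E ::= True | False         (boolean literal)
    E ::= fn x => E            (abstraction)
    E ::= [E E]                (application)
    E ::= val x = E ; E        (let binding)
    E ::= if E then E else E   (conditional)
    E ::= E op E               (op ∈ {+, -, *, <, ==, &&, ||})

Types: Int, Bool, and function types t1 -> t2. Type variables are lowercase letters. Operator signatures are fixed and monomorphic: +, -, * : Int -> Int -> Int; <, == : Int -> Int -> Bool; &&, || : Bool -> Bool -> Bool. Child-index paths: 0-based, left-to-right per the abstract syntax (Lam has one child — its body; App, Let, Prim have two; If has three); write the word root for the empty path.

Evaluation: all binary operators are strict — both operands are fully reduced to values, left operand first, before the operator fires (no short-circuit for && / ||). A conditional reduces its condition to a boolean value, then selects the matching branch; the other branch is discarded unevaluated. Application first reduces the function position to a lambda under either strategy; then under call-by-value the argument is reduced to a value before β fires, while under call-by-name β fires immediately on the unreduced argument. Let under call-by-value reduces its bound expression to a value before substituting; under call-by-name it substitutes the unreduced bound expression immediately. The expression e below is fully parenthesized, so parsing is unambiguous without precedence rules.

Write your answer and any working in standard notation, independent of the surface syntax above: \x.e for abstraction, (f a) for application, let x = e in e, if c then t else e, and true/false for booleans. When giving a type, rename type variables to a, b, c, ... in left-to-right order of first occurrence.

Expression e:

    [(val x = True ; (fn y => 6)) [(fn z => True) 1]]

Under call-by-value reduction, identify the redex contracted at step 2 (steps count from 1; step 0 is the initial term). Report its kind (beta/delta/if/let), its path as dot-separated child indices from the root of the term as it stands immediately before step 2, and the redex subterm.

Derivation:
step 0: ((let x = true in (\y.6)) ((\z.true) 1))
step 1: [let@0] ((\y.6) ((\z.true) 1))
step 2: [beta@1] ((\y.6) true)

Answer: beta at 1 : ((\z.true) 1)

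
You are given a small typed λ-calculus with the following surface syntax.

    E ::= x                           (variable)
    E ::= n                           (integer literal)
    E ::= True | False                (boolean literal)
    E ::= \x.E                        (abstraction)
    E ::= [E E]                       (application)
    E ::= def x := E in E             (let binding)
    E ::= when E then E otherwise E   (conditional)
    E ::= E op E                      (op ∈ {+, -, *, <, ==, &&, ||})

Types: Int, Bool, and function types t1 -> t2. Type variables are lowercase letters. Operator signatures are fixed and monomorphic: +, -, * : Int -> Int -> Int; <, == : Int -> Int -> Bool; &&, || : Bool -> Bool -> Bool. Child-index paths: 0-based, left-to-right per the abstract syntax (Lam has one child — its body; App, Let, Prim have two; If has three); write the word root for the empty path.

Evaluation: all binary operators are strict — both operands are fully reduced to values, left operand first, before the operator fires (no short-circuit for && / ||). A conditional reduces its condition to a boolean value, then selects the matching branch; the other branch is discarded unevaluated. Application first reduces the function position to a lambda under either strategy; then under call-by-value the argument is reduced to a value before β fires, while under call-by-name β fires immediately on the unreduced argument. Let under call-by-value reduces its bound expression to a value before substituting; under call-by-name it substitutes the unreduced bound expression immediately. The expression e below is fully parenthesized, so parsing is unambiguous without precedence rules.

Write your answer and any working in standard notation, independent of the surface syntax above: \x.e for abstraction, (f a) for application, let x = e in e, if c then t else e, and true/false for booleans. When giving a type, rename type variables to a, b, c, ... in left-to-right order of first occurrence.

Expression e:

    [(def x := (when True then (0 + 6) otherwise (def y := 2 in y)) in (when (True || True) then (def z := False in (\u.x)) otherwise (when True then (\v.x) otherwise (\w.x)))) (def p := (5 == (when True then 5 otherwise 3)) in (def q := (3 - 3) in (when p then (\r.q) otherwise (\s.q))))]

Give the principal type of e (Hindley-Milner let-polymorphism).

Trace:
  unify Bool ~ Bool
  unify Int ~ Int
  unify Int ~ Int
let y : Int
y : Int
  unify Int ~ Int
let x : Int
  unify Bool ~ Bool
  unify Bool ~ Bool
  unify Bool ~ Bool
let z : Bool
x : Int
\u._ : a -> Int
  unify Bool ~ Bool
x : Int
\v._ : b -> Int
x : Int
\w._ : c -> Int
  unify b -> Int ~ c -> Int
  unify b ~ c
  unify Int ~ Int
  unify a -> Int ~ c -> Int
  unify a ~ c
  unify Int ~ Int
  unify Int ~ Int
  unify Bool ~ Bool
  unify Int ~ Int
  unify Int ~ Int
let p : Bool
  unify Int ~ Int
  unify Int ~ Int
let q : Int
p : Bool
  unify Bool ~ Bool
q : Int
\r._ : d -> Int
q : Int
\s._ : e -> Int
  unify d -> Int ~ e -> Int
  unify d ~ e
  unify Int ~ Int
  unify c -> Int ~ (e -> Int) -> f
  unify c ~ e -> Int
  unify Int ~ f
_ _ : Int

Answer: Int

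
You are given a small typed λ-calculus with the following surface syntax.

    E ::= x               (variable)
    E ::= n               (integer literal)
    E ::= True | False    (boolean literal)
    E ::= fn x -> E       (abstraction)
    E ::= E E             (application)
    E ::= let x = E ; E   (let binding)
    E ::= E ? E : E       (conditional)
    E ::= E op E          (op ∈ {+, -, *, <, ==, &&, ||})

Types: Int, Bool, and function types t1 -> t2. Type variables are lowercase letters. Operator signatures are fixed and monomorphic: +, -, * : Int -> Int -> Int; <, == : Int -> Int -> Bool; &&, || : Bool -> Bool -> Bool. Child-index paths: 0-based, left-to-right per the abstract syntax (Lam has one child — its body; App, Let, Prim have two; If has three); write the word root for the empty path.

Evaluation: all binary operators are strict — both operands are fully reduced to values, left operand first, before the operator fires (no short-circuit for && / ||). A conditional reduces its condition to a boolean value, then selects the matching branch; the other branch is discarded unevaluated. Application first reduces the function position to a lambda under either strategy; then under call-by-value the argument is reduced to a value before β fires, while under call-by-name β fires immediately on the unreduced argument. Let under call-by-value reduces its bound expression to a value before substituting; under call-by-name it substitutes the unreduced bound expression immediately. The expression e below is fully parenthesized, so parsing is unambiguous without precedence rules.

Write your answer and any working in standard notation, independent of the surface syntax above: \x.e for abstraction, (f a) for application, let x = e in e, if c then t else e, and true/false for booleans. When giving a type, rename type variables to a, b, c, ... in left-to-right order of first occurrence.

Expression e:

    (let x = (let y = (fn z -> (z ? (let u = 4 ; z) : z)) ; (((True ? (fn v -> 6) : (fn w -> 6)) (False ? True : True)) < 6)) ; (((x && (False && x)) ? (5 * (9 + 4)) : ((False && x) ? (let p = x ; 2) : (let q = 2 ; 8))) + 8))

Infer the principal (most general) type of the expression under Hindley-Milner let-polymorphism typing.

Answer: Int

Trace:
z : a
  unify a ~ Bool
let u : Int
z : Bool
z : Bool
  unify Bool ~ Bool
\z._ : Bool -> Bool
let y : Bool -> Bool
  unify Bool ~ Bool
\v._ : b -> Int
\w._ : c -> Int
  unify b -> Int ~ c -> Int
  unify b ~ c
  unify Int ~ Int
  unify Bool ~ Bool
  unify Bool ~ Bool
  unify c -> Int ~ Bool -> d
  unify c ~ Bool
  unify Int ~ d
_ _ : Int
  unify Int ~ Int
  unify Int ~ Int
let x : Bool
x : Bool
  unify Bool ~ Bool
  unify Bool ~ Bool
x : Bool
  unify Bool ~ Bool
  unify Bool ~ Bool
  unify Bool ~ Bool
  unify Int ~ Int
  unify Int ~ Int
  unify Int ~ Int
  unify Int ~ Int
  unify Bool ~ Bool
x : Bool
  unify Bool ~ Bool
  unify Bool ~ Bool
x : Bool
let p : Bool
let q : Int
  unify Int ~ Int
  unify Int ~ Int
  unify Int ~ Int
  unify Int ~ Int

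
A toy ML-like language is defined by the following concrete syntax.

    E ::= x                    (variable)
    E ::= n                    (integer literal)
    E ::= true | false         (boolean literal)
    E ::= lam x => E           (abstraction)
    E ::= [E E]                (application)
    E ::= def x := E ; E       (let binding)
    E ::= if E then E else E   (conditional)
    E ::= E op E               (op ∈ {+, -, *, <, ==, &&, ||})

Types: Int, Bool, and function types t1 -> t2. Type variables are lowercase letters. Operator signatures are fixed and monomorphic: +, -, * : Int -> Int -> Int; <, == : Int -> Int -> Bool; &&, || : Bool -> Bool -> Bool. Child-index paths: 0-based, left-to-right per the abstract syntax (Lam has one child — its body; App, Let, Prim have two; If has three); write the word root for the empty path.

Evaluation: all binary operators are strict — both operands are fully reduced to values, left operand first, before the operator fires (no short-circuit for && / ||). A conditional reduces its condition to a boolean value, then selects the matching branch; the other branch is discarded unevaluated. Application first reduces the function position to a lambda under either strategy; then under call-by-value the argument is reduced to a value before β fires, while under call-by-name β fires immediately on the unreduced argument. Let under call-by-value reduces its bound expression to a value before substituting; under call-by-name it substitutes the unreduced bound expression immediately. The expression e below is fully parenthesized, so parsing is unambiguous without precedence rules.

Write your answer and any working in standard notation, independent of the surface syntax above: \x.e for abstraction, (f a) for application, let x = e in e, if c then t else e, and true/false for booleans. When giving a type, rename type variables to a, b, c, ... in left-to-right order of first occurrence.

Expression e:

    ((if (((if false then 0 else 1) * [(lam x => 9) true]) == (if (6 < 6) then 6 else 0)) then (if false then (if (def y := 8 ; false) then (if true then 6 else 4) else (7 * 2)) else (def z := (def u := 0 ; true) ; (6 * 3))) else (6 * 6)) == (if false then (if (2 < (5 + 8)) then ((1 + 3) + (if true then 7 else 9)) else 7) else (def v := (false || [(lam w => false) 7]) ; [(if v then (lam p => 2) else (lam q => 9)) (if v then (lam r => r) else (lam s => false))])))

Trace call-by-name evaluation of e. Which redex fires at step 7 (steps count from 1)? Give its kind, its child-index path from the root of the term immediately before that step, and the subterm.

Answer: if at 0 : (if false then (if false then (if (let y = 8 in false) then (if true then 6 else 4) else (7 * 2)) else (let z = (let u = 0 in true) in (6 * 3))) else (6 * 6))

Trace:
step 0: ((if (((if false then 0 else 1) * ((\x.9) true)) == (if (6 < 6) then 6 else 0)) then (if false then (if (let y = 8 in false) then (if true then 6 else 4) else (7 * 2)) else (let z = (let u = 0 in true) in (6 * 3))) else (6 * 6)) == (if false then (if (2 < (5 + 8)) then ((1 + 3) + (if true then 7 else 9)) else 7) else (let v = (false || ((\w.false) 7)) in ((if v then (\p.2) else (\q.9)) (if v then (\r.r) else (\s.false))))))
step 1: [if@0.0.0.0] ((if ((1 * ((\x.9) true)) == (if (6 < 6) then 6 else 0)) then (if false then (if (let y = 8 in false) then (if true then 6 else 4) else (7 * 2)) else (let z = (let u = 0 in true) in (6 * 3))) else (6 * 6)) == (if false then (if (2 < (5 + 8)) then ((1 + 3) + (if true then 7 else 9)) else 7) else (let v = (false || ((\w.false) 7)) in ((if v then (\p.2) else (\q.9)) (if v then (\r.r) else (\s.false))))))
step 2: [beta@0.0.0.1] ((if ((1 * 9) == (if (6 < 6) then 6 else 0)) then (if false then (if (let y = 8 in false) then (if true then 6 else 4) else (7 * 2)) else (let z = (let u = 0 in true) in (6 * 3))) else (6 * 6)) == (if false then (if (2 < (5 + 8)) then ((1 + 3) + (if true then 7 else 9)) else 7) else (let v = (false || ((\w.false) 7)) in ((if v then (\p.2) else (\q.9)) (if v then (\r.r) else (\s.false))))))
step 3: [delta@0.0.0] ((if (9 == (if (6 < 6) then 6 else 0)) then (if false then (if (let y = 8 in false) then (if true then 6 else 4) else (7 * 2)) else (let z = (let u = 0 in true) in (6 * 3))) else (6 * 6)) == (if false then (if (2 < (5 + 8)) then ((1 + 3) + (if true then 7 else 9)) else 7) else (let v = (false || ((\w.false) 7)) in ((if v then (\p.2) else (\q.9)) (if v then (\r.r) else (\s.false))))))
step 4: [delta@0.0.1.0] ((if (9 == (if false then 6 else 0)) then (if false then (if (let y = 8 in false) then (if true then 6 else 4) else (7 * 2)) else (let z = (let u = 0 in true) in (6 * 3))) else (6 * 6)) == (if false then (if (2 < (5 + 8)) then ((1 + 3) + (if true then 7 else 9)) else 7) else (let v = (false || ((\w.false) 7)) in ((if v then (\p.2) else (\q.9)) (if v then (\r.r) else (\s.false))))))
step 5: [if@0.0.1] ((if (9 == 0) then (if false then (if (let y = 8 in false) then (if true then 6 else 4) else (7 * 2)) else (let z = (let u = 0 in true) in (6 * 3))) else (6 * 6)) == (if false then (if (2 < (5 + 8)) then ((1 + 3) + (if true then 7 else 9)) else 7) else (let v = (false || ((\w.false) 7)) in ((if v then (\p.2) else (\q.9)) (if v then (\r.r) else (\s.false))))))
step 6: [delta@0.0] ((if false then (if false then (if (let y = 8 in false) then (if true then 6 else 4) else (7 * 2)) else (let z = (let u = 0 in true) in (6 * 3))) else (6 * 6)) == (if false then (if (2 < (5 + 8)) then ((1 + 3) + (if true then 7 else 9)) else 7) else (let v = (false || ((\w.false) 7)) in ((if v then (\p.2) else (\q.9)) (if v then (\r.r) else (\s.false))))))
step 7: [if@0] ((6 * 6) == (if false then (if (2 < (5 + 8)) then ((1 + 3) + (if true then 7 else 9)) else 7) else (let v = (false || ((\w.false) 7)) in ((if v then (\p.2) else (\q.9)) (if v then (\r.r) else (\s.false))))))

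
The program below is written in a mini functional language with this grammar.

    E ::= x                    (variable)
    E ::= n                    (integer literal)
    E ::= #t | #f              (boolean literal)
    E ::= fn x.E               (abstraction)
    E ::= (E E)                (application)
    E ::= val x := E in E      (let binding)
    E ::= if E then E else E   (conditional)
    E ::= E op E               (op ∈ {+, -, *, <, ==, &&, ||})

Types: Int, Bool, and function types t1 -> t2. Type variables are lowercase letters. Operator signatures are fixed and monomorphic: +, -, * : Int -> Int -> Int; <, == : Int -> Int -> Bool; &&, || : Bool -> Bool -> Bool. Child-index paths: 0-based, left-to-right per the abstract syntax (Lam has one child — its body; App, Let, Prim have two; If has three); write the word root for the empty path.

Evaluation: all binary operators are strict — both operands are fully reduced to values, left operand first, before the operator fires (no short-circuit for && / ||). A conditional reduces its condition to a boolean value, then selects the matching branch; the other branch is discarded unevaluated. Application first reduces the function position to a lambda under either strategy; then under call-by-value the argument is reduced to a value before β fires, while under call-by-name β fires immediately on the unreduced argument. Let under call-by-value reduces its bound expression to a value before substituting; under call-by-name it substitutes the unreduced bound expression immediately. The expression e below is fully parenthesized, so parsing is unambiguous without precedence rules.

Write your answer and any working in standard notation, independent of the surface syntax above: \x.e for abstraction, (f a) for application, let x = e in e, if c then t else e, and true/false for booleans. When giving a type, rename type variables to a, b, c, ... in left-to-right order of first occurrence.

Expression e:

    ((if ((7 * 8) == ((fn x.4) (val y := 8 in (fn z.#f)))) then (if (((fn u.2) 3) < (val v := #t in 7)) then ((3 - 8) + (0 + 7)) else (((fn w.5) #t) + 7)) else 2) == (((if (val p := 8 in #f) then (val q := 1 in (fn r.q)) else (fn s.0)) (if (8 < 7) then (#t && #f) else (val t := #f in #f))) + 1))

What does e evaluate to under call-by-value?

Trace:
step 0: ((if ((7 * 8) == ((\x.4) (let y = 8 in (\z.false)))) then (if (((\u.2) 3) < (let v = true in 7)) then ((3 - 8) + (0 + 7)) else (((\w.5) true) + 7)) else 2) == (((if (let p = 8 in false) then (let q = 1 in (\r.q)) else (\s.0)) (if (8 < 7) then (true && false) else (let t = false in false))) + 1))
step 1: [delta@0.0.0] ((if (56 == ((\x.4) (let y = 8 in (\z.false)))) then (if (((\u.2) 3) < (let v = true in 7)) then ((3 - 8) + (0 + 7)) else (((\w.5) true) + 7)) else 2) == (((if (let p = 8 in false) then (let q = 1 in (\r.q)) else (\s.0)) (if (8 < 7) then (true && false) else (let t = false in false))) + 1))
step 2: [let@0.0.1.1] ((if (56 == ((\x.4) (\z.false))) then (if (((\u.2) 3) < (let v = true in 7)) then ((3 - 8) + (0 + 7)) else (((\w.5) true) + 7)) else 2) == (((if (let p = 8 in false) then (let q = 1 in (\r.q)) else (\s.0)) (if (8 < 7) then (true && false) else (let t = false in false))) + 1))
step 3: [beta@0.0.1] ((if (56 == 4) then (if (((\u.2) 3) < (let v = true in 7)) then ((3 - 8) + (0 + 7)) else (((\w.5) true) + 7)) else 2) == (((if (let p = 8 in false) then (let q = 1 in (\r.q)) else (\s.0)) (if (8 < 7) then (true && false) else (let t = false in false))) + 1))
step 4: [delta@0.0] ((if false then (if (((\u.2) 3) < (let v = true in 7)) then ((3 - 8) + (0 + 7)) else (((\w.5) true) + 7)) else 2) == (((if (let p = 8 in false) then (let q = 1 in (\r.q)) else (\s.0)) (if (8 < 7) then (true && false) else (let t = false in false))) + 1))
step 5: [if@0] (2 == (((if (let p = 8 in false) then (let q = 1 in (\r.q)) else (\s.0)) (if (8 < 7) then (true && false) else (let t = false in false))) + 1))
step 6: [let@1.0.0.0] (2 == (((if false then (let q = 1 in (\r.q)) else (\s.0)) (if (8 < 7) then (true && false) else (let t = false in false))) + 1))
step 7: [if@1.0.0] (2 == (((\s.0) (if (8 < 7) then (true && false) else (let t = false in false))) + 1))
step 8: [delta@1.0.1.0] (2 == (((\s.0) (if false then (true && false) else (let t = false in false))) + 1))
step 9: [if@1.0.1] (2 == (((\s.0) (let t = false in false)) + 1))
step 10: [let@1.0.1] (2 == (((\s.0) false) + 1))
step 11: [beta@1.0] (2 == (0 + 1))
step 12: [delta@1] (2 == 1)
step 13: [delta@root] false

Answer: false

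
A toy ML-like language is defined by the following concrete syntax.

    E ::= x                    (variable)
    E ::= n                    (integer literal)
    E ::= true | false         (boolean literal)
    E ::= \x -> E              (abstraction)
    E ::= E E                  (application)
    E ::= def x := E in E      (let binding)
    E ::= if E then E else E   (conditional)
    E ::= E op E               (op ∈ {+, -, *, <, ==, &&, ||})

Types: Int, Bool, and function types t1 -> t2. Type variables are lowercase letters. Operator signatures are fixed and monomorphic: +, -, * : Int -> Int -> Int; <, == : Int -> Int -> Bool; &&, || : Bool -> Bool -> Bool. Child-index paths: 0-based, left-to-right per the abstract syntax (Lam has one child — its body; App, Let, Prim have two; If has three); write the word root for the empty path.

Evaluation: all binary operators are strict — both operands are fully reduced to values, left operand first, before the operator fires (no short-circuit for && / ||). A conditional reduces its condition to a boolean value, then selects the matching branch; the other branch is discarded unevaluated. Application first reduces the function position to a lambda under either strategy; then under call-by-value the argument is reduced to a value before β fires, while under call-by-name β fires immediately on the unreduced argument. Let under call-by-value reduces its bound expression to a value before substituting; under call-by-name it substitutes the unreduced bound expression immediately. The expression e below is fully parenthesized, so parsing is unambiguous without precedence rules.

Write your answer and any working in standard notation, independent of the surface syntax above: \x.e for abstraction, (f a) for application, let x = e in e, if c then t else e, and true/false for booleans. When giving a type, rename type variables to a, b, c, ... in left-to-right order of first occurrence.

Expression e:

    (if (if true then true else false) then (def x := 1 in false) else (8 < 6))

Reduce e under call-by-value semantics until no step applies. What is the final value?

Answer: false

Working:
step 0: (if (if true then true else false) then (let x = 1 in false) else (8 < 6))
step 1: [if@0] (if true then (let x = 1 in false) else (8 < 6))
step 2: [if@root] (let x = 1 in false)
step 3: [let@root] false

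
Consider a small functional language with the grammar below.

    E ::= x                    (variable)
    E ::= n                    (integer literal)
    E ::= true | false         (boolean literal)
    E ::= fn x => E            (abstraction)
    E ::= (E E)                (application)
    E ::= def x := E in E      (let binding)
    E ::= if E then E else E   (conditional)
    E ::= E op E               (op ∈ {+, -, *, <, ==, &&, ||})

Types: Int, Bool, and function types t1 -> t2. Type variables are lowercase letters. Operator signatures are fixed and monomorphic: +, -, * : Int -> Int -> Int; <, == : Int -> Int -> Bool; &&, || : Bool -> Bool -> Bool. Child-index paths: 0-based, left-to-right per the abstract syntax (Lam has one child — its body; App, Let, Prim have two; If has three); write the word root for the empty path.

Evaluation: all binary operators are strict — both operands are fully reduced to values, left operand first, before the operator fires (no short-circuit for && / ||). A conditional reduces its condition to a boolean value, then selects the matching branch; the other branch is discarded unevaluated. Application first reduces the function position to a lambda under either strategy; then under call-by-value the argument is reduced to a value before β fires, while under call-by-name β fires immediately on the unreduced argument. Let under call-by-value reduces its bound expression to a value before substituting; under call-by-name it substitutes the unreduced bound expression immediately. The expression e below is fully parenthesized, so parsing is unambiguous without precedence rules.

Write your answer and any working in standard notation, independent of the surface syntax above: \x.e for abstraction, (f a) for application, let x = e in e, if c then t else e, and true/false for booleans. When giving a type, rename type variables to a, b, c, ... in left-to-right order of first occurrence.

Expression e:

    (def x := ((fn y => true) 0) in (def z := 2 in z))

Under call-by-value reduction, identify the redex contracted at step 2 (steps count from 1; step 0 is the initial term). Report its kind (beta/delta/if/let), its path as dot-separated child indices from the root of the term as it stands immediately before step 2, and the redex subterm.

Derivation:
step 0: (let x = ((\y.true) 0) in (let z = 2 in z))
step 1: [beta@0] (let x = true in (let z = 2 in z))
step 2: [let@root] (let z = 2 in z)

Answer: let at root : (let x = true in (let z = 2 in z))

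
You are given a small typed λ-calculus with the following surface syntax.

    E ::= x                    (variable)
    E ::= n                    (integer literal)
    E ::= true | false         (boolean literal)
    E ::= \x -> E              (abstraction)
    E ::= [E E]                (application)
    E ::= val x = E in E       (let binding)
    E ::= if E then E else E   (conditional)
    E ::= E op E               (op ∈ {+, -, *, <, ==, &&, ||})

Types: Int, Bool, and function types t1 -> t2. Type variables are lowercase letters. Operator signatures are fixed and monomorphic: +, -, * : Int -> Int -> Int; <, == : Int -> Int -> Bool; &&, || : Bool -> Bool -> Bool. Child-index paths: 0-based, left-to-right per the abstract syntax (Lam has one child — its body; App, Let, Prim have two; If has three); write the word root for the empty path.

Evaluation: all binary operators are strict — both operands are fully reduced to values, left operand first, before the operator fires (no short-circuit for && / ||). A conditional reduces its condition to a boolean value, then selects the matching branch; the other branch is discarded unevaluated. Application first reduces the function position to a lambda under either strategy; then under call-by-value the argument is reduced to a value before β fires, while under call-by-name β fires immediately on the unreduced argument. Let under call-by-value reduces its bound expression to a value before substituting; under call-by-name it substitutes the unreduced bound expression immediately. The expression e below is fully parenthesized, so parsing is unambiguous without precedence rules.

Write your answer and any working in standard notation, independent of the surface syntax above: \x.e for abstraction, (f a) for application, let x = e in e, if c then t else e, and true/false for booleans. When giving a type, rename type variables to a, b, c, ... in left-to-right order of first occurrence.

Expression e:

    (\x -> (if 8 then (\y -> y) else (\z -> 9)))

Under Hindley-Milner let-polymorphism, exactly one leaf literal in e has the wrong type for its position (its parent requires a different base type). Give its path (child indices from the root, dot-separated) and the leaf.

Working:
  unify Int ~ Bool
  FAIL: mismatch Int ~ Bool

Answer: 0.0 : 8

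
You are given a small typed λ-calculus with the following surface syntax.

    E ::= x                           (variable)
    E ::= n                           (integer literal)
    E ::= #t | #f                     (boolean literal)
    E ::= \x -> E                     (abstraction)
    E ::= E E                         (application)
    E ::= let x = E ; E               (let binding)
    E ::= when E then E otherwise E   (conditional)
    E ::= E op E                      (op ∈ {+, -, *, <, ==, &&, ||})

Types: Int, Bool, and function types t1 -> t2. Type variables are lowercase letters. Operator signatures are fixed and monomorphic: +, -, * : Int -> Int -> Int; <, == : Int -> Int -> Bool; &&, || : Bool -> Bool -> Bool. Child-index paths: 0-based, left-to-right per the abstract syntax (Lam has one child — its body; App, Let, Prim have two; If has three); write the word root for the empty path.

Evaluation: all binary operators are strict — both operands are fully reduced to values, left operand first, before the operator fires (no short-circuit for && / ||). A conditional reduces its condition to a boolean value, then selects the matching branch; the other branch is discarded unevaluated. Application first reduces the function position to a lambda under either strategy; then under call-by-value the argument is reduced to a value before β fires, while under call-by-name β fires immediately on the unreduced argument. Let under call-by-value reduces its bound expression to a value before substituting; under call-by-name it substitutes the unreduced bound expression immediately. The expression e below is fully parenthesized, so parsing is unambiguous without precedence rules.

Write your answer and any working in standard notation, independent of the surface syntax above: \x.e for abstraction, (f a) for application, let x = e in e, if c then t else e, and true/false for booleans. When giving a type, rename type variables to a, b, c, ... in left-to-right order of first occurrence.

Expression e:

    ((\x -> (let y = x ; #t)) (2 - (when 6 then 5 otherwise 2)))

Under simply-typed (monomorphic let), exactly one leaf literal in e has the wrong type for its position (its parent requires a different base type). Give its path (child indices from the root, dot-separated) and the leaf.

Trace:
x : a
let y : a
\x._ : a -> Bool
  unify Int ~ Int
  unify Int ~ Bool
  FAIL: mismatch Int ~ Bool

Answer: 1.1.0 : 6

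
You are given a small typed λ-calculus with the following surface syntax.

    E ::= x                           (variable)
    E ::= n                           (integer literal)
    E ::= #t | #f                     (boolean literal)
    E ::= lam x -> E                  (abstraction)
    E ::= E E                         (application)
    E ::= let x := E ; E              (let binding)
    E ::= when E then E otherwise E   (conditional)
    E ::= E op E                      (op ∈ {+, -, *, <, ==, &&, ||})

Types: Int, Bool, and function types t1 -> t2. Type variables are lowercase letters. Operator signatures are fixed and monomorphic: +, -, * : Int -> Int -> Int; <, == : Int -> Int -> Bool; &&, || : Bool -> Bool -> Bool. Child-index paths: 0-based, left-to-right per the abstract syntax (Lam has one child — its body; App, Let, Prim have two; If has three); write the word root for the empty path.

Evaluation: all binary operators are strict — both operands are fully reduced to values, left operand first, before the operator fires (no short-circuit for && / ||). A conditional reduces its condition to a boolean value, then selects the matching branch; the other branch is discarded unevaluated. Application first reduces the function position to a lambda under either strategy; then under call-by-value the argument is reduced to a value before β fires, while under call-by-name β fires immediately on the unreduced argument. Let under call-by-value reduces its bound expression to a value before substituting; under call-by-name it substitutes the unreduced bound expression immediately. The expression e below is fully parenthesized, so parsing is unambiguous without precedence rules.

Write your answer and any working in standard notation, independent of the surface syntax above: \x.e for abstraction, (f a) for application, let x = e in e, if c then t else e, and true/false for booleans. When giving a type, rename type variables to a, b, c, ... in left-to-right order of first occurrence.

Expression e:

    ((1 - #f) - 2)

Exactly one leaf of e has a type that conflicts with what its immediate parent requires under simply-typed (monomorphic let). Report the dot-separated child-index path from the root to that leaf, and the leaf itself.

Answer: 0.1 : false

Trace:
  unify Int ~ Int
  unify Bool ~ Int
  FAIL: mismatch Bool ~ Int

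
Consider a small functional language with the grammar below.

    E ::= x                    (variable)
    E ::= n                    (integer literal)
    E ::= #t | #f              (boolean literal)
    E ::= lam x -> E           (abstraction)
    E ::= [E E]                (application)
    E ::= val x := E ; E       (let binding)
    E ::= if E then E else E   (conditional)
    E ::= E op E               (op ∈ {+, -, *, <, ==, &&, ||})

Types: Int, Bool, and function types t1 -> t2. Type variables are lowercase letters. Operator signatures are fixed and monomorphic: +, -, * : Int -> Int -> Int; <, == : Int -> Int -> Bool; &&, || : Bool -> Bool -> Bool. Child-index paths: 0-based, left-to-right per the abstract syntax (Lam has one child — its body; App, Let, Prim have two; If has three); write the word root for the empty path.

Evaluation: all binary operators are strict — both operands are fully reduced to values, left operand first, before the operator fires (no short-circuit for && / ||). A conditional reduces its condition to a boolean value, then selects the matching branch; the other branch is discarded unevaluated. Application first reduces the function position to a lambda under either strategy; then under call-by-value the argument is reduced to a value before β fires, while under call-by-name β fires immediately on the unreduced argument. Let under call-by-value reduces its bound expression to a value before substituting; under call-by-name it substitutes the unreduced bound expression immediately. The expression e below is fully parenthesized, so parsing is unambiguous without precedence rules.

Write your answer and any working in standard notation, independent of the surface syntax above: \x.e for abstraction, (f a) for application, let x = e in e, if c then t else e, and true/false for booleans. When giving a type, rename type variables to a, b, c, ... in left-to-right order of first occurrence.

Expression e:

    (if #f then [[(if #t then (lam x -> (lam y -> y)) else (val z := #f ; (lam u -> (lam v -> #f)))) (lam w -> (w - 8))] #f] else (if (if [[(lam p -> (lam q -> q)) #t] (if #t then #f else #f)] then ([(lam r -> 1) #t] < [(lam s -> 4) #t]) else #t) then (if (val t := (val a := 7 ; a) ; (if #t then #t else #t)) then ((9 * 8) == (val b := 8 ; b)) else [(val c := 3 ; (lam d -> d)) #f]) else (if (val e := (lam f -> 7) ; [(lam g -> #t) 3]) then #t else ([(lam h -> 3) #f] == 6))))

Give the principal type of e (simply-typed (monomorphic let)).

Answer: Bool

Working:
  unify Bool ~ Bool
  unify Bool ~ Bool
y : b
\y._ : b -> b
\x._ : a -> b -> b
let z : Bool
\v._ : d -> Bool
\u._ : c -> d -> Bool
  unify a -> b -> b ~ c -> d -> Bool
  unify a ~ c
  unify b -> b ~ d -> Bool
  unify b ~ d
  unify d ~ Bool
w : e
  unify e ~ Int
  unify Int ~ Int
\w._ : Int -> Int
  unify c -> Bool -> Bool ~ (Int -> Int) -> f
  unify c ~ Int -> Int
  unify Bool -> Bool ~ f
_ _ : Bool -> Bool
  unify Bool -> Bool ~ Bool -> g
  unify Bool ~ Bool
  unify Bool ~ g
_ _ : Bool
q : i
\q._ : i -> i
\p._ : h -> i -> i
  unify h -> i -> i ~ Bool -> j
  unify h ~ Bool
  unify i -> i ~ j
_ _ : i -> i
  unify Bool ~ Bool
  unify Bool ~ Bool
  unify i -> i ~ Bool -> k
  unify i ~ Bool
  unify Bool ~ k
_ _ : Bool
  unify Bool ~ Bool
\r._ : l -> Int
  unify l -> Int ~ Bool -> m
  unify l ~ Bool
  unify Int ~ m
_ _ : Int
  unify Int ~ Int
\s._ : n -> Int
  unify n -> Int ~ Bool -> o
  unify n ~ Bool
  unify Int ~ o
_ _ : Int
  unify Int ~ Int
  unify Bool ~ Bool
  unify Bool ~ Bool
let a : Int
a : Int
let t : Int
  unify Bool ~ Bool
  unify Bool ~ Bool
  unify Bool ~ Bool
  unify Int ~ Int
  unify Int ~ Int
  unify Int ~ Int
let b : Int
b : Int
  unify Int ~ Int
let c : Int
d : p
\d._ : p -> p
  unify p -> p ~ Bool -> q
  unify p ~ Bool
  unify Bool ~ q
_ _ : Bool
  unify Bool ~ Bool
\f._ : r -> Int
let e : r -> Int
\g._ : s -> Bool
  unify s -> Bool ~ Int -> t
  unify s ~ Int
  unify Bool ~ t
_ _ : Bool
  unify Bool ~ Bool
\h._ : u -> Int
  unify u -> Int ~ Bool -> v
  unify u ~ Bool
  unify Int ~ v
_ _ : Int
  unify Int ~ Int
  unify Int ~ Int
  unify Bool ~ Bool
  unify Bool ~ Bool
  unify Bool ~ Bool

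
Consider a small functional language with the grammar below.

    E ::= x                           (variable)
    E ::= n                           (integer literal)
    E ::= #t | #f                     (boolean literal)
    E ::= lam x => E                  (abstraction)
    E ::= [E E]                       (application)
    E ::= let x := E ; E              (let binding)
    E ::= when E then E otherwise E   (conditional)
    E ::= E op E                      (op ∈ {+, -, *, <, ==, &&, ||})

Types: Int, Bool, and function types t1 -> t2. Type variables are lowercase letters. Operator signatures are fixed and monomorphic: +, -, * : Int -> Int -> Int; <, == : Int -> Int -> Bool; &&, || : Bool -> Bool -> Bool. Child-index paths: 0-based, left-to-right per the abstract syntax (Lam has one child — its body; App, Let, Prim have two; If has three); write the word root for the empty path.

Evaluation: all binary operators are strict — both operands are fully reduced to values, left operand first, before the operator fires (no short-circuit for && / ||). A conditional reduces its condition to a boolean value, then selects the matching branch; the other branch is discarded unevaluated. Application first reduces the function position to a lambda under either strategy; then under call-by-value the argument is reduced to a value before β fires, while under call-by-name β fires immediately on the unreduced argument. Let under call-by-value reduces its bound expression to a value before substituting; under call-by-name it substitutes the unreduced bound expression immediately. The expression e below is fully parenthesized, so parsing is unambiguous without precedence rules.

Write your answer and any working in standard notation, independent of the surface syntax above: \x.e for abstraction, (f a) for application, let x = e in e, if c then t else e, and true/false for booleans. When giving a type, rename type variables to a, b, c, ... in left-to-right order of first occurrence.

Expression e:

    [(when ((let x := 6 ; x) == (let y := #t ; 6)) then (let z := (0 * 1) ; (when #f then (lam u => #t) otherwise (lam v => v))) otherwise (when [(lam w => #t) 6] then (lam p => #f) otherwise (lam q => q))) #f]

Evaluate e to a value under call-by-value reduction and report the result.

Answer: false

Trace:
step 0: ((if ((let x = 6 in x) == (let y = true in 6)) then (let z = (0 * 1) in (if false then (\u.true) else (\v.v))) else (if ((\w.true) 6) then (\p.false) else (\q.q))) false)
step 1: [let@0.0.0] ((if (6 == (let y = true in 6)) then (let z = (0 * 1) in (if false then (\u.true) else (\v.v))) else (if ((\w.true) 6) then (\p.false) else (\q.q))) false)
step 2: [let@0.0.1] ((if (6 == 6) then (let z = (0 * 1) in (if false then (\u.true) else (\v.v))) else (if ((\w.true) 6) then (\p.false) else (\q.q))) false)
step 3: [delta@0.0] ((if true then (let z = (0 * 1) in (if false then (\u.true) else (\v.v))) else (if ((\w.true) 6) then (\p.false) else (\q.q))) false)
step 4: [if@0] ((let z = (0 * 1) in (if false then (\u.true) else (\v.v))) false)
step 5: [delta@0.0] ((let z = 0 in (if false then (\u.true) else (\v.v))) false)
step 6: [let@0] ((if false then (\u.true) else (\v.v)) false)
step 7: [if@0] ((\v.v) false)
step 8: [beta@root] false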